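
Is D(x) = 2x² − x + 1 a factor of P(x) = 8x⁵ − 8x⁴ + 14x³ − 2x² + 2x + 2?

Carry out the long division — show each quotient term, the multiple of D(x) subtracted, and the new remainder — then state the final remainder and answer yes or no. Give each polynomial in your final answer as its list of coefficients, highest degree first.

R = [0], so D(x) is a factor of P(x). yes

Step 1: lead(8x⁵ − 8x⁴ + 14x³ − 2x² + 2x + 2) ÷ lead(D) = 8x⁵ ÷ 2x² = 4x³. Subtract (4x³)·D = 8x⁵ − 4x⁴ + 4x³. Remainder: −4x⁴ + 10x³ − 2x² + 2x + 2.
Step 2: lead(−4x⁴ + 10x³ − 2x² + 2x + 2) ÷ lead(D) = −4x⁴ ÷ 2x² = −2x². Subtract (−2x²)·D = −4x⁴ + 2x³ − 2x². Remainder: 8x³ + 2x + 2.
Step 3: lead(8x³ + 2x + 2) ÷ lead(D) = 8x³ ÷ 2x² = 4x. Subtract (4x)·D = 8x³ − 4x² + 4x. Remainder: 4x² − 2x + 2.
Step 4: lead(4x² − 2x + 2) ÷ lead(D) = 4x² ÷ 2x² = 2. Subtract (2)·D = 4x² − 2x + 2. Remainder: 0.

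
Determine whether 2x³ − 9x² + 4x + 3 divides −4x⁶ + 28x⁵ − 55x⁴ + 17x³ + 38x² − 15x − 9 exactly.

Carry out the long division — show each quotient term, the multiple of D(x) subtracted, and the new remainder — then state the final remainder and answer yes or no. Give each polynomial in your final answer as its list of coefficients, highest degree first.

Step 1: lead(−4x⁶ + 28x⁵ − 55x⁴ + 17x³ + 38x² − 15x − 9) ÷ lead(D) = −4x⁶ ÷ 2x³ = −2x³. Subtract (−2x³)·D = −4x⁶ + 18x⁵ − 8x⁴ − 6x³. Remainder: 10x⁵ − 47x⁴ + 23x³ + 38x² − 15x − 9.
Step 2: lead(10x⁵ − 47x⁴ + 23x³ + 38x² − 15x − 9) ÷ lead(D) = 10x⁵ ÷ 2x³ = 5x². Subtract (5x²)·D = 10x⁵ − 45x⁴ + 20x³ + 15x². Remainder: −2x⁴ + 3x³ + 23x² − 15x − 9.
Step 3: lead(−2x⁴ + 3x³ + 23x² − 15x − 9) ÷ lead(D) = −2x⁴ ÷ 2x³ = −x. Subtract (−x)·D = −2x⁴ + 9x³ − 4x² − 3x. Remainder: −6x³ + 27x² − 12x − 9.
Step 4: lead(−6x³ + 27x² − 12x − 9) ÷ lead(D) = −6x³ ÷ 2x³ = −3. Subtract (−3)·D = −6x³ + 27x² − 12x − 9. Remainder: 0.

R = [0], so D(x) is a factor of P(x). yes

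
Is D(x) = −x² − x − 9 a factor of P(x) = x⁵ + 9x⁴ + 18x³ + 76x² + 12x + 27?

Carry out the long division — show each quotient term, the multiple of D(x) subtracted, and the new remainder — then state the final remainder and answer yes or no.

R(x) = 0, so D(x) is a factor of P(x). yes

Step 1: lead(x⁵ + 9x⁴ + 18x³ + 76x² + 12x + 27) ÷ lead(D) = x⁵ ÷ −x² = −x³. Subtract (−x³)·D = x⁵ + x⁴ + 9x³. Remainder: 8x⁴ + 9x³ + 76x² + 12x + 27.
Step 2: lead(8x⁴ + 9x³ + 76x² + 12x + 27) ÷ lead(D) = 8x⁴ ÷ −x² = −8x². Subtract (−8x²)·D = 8x⁴ + 8x³ + 72x². Remainder: x³ + 4x² + 12x + 27.
Step 3: lead(x³ + 4x² + 12x + 27) ÷ lead(D) = x³ ÷ −x² = −x. Subtract (−x)·D = x³ + x² + 9x. Remainder: 3x² + 3x + 27.
Step 4: lead(3x² + 3x + 27) ÷ lead(D) = 3x² ÷ −x² = −3. Subtract (−3)·D = 3x² + 3x + 27. Remainder: 0.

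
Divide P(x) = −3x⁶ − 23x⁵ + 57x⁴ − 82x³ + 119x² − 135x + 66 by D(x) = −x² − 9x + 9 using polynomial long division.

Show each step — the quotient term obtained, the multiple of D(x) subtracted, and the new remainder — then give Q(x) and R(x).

Q(x) = 3x⁴ − 4x³ + 6x² − 8x + 7; R(x) = 3

Step 1: lead(−3x⁶ − 23x⁵ + 57x⁴ − 82x³ + 119x² − 135x + 66) ÷ lead(D) = −3x⁶ ÷ −x² = 3x⁴. Subtract (3x⁴)·D = −3x⁶ − 27x⁵ + 27x⁴. Remainder: 4x⁵ + 30x⁴ − 82x³ + 119x² − 135x + 66.
Step 2: lead(4x⁵ + 30x⁴ − 82x³ + 119x² − 135x + 66) ÷ lead(D) = 4x⁵ ÷ −x² = −4x³. Subtract (−4x³)·D = 4x⁵ + 36x⁴ − 36x³. Remainder: −6x⁴ − 46x³ + 119x² − 135x + 66.
Step 3: lead(−6x⁴ − 46x³ + 119x² − 135x + 66) ÷ lead(D) = −6x⁴ ÷ −x² = 6x². Subtract (6x²)·D = −6x⁴ − 54x³ + 54x². Remainder: 8x³ + 65x² − 135x + 66.
Step 4: lead(8x³ + 65x² − 135x + 66) ÷ lead(D) = 8x³ ÷ −x² = −8x. Subtract (−8x)·D = 8x³ + 72x² − 72x. Remainder: −7x² − 63x + 66.
Step 5: lead(−7x² − 63x + 66) ÷ lead(D) = −7x² ÷ −x² = 7. Subtract (7)·D = −7x² − 63x + 63. Remainder: 3.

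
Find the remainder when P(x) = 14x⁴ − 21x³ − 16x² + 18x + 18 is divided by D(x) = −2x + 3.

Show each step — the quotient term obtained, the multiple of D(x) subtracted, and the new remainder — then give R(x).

R(x) = 9

Step 1: lead(14x⁴ − 21x³ − 16x² + 18x + 18) ÷ lead(D) = 14x⁴ ÷ −2x = −7x³. Subtract (−7x³)·D = 14x⁴ − 21x³. Remainder: −16x² + 18x + 18.
Step 2: lead(−16x² + 18x + 18) ÷ lead(D) = −16x² ÷ −2x = 8x. Subtract (8x)·D = −16x² + 24x. Remainder: −6x + 18.
Step 3: lead(−6x + 18) ÷ lead(D) = −6x ÷ −2x = 3. Subtract (3)·D = −6x + 9. Remainder: 9.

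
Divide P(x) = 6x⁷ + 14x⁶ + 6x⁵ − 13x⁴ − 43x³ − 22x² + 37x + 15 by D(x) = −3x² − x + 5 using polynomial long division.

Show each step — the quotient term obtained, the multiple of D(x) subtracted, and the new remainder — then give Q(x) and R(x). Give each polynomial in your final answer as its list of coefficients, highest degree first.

Q = [-2, -4, -4, -1, 8, 3]; R = [0]

Step 1: lead(6x⁷ + 14x⁶ + 6x⁵ − 13x⁴ − 43x³ − 22x² + 37x + 15) ÷ lead(D) = 6x⁷ ÷ −3x² = −2x⁵. Subtract (−2x⁵)·D = 6x⁷ + 2x⁶ − 10x⁵. Remainder: 12x⁶ + 16x⁵ − 13x⁴ − 43x³ − 22x² + 37x + 15.
Step 2: lead(12x⁶ + 16x⁵ − 13x⁴ − 43x³ − 22x² + 37x + 15) ÷ lead(D) = 12x⁶ ÷ −3x² = −4x⁴. Subtract (−4x⁴)·D = 12x⁶ + 4x⁵ − 20x⁴. Remainder: 12x⁵ + 7x⁴ − 43x³ − 22x² + 37x + 15.
Step 3: lead(12x⁵ + 7x⁴ − 43x³ − 22x² + 37x + 15) ÷ lead(D) = 12x⁵ ÷ −3x² = −4x³. Subtract (−4x³)·D = 12x⁵ + 4x⁴ − 20x³. Remainder: 3x⁴ − 23x³ − 22x² + 37x + 15.
Step 4: lead(3x⁴ − 23x³ − 22x² + 37x + 15) ÷ lead(D) = 3x⁴ ÷ −3x² = −x². Subtract (−x²)·D = 3x⁴ + x³ − 5x². Remainder: −24x³ − 17x² + 37x + 15.
Step 5: lead(−24x³ − 17x² + 37x + 15) ÷ lead(D) = −24x³ ÷ −3x² = 8x. Subtract (8x)·D = −24x³ − 8x² + 40x. Remainder: −9x² − 3x + 15.
Step 6: lead(−9x² − 3x + 15) ÷ lead(D) = −9x² ÷ −3x² = 3. Subtract (3)·D = −9x² − 3x + 15. Remainder: 0.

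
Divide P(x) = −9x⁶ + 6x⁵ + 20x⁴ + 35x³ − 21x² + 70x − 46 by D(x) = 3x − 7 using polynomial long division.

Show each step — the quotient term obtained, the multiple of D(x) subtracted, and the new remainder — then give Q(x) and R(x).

Q(x) = −3x⁵ − 5x⁴ − 5x³ − 7x + 7; R(x) = 3

Step 1: lead(−9x⁶ + 6x⁵ + 20x⁴ + 35x³ − 21x² + 70x − 46) ÷ lead(D) = −9x⁶ ÷ 3x = −3x⁵. Subtract (−3x⁵)·D = −9x⁶ + 21x⁵. Remainder: −15x⁵ + 20x⁴ + 35x³ − 21x² + 70x − 46.
Step 2: lead(−15x⁵ + 20x⁴ + 35x³ − 21x² + 70x − 46) ÷ lead(D) = −15x⁵ ÷ 3x = −5x⁴. Subtract (−5x⁴)·D = −15x⁵ + 35x⁴. Remainder: −15x⁴ + 35x³ − 21x² + 70x − 46.
Step 3: lead(−15x⁴ + 35x³ − 21x² + 70x − 46) ÷ lead(D) = −15x⁴ ÷ 3x = −5x³. Subtract (−5x³)·D = −15x⁴ + 35x³. Remainder: −21x² + 70x − 46.
Step 4: lead(−21x² + 70x − 46) ÷ lead(D) = −21x² ÷ 3x = −7x. Subtract (−7x)·D = −21x² + 49x. Remainder: 21x − 46.
Step 5: lead(21x − 46) ÷ lead(D) = 21x ÷ 3x = 7. Subtract (7)·D = 21x − 49. Remainder: 3.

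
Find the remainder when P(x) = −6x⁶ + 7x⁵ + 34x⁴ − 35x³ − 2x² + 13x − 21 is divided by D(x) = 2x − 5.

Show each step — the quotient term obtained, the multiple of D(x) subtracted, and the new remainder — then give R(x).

Step 1: lead(−6x⁶ + 7x⁵ + 34x⁴ − 35x³ − 2x² + 13x − 21) ÷ lead(D) = −6x⁶ ÷ 2x = −3x⁵. Subtract (−3x⁵)·D = −6x⁶ + 15x⁵. Remainder: −8x⁵ + 34x⁴ − 35x³ − 2x² + 13x − 21.
Step 2: lead(−8x⁵ + 34x⁴ − 35x³ − 2x² + 13x − 21) ÷ lead(D) = −8x⁵ ÷ 2x = −4x⁴. Subtract (−4x⁴)·D = −8x⁵ + 20x⁴. Remainder: 14x⁴ − 35x³ − 2x² + 13x − 21.
Step 3: lead(14x⁴ − 35x³ − 2x² + 13x − 21) ÷ lead(D) = 14x⁴ ÷ 2x = 7x³. Subtract (7x³)·D = 14x⁴ − 35x³. Remainder: −2x² + 13x − 21.
Step 4: lead(−2x² + 13x − 21) ÷ lead(D) = −2x² ÷ 2x = −x. Subtract (−x)·D = −2x² + 5x. Remainder: 8x − 21.
Step 5: lead(8x − 21) ÷ lead(D) = 8x ÷ 2x = 4. Subtract (4)·D = 8x − 20. Remainder: −1.

R(x) = −1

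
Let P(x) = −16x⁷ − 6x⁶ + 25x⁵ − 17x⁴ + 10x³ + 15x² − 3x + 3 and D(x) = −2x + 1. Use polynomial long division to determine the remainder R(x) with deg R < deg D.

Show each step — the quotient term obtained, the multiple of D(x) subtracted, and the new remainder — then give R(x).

R(x) = 6

Step 1: lead(−16x⁷ − 6x⁶ + 25x⁵ − 17x⁴ + 10x³ + 15x² − 3x + 3) ÷ lead(D) = −16x⁷ ÷ −2x = 8x⁶. Subtract (8x⁶)·D = −16x⁷ + 8x⁶. Remainder: −14x⁶ + 25x⁵ − 17x⁴ + 10x³ + 15x² − 3x + 3.
Step 2: lead(−14x⁶ + 25x⁵ − 17x⁴ + 10x³ + 15x² − 3x + 3) ÷ lead(D) = −14x⁶ ÷ −2x = 7x⁵. Subtract (7x⁵)·D = −14x⁶ + 7x⁵. Remainder: 18x⁵ − 17x⁴ + 10x³ + 15x² − 3x + 3.
Step 3: lead(18x⁵ − 17x⁴ + 10x³ + 15x² − 3x + 3) ÷ lead(D) = 18x⁵ ÷ −2x = −9x⁴. Subtract (−9x⁴)·D = 18x⁵ − 9x⁴. Remainder: −8x⁴ + 10x³ + 15x² − 3x + 3.
Step 4: lead(−8x⁴ + 10x³ + 15x² − 3x + 3) ÷ lead(D) = −8x⁴ ÷ −2x = 4x³. Subtract (4x³)·D = −8x⁴ + 4x³. Remainder: 6x³ + 15x² − 3x + 3.
Step 5: lead(6x³ + 15x² − 3x + 3) ÷ lead(D) = 6x³ ÷ −2x = −3x². Subtract (−3x²)·D = 6x³ − 3x². Remainder: 18x² − 3x + 3.
Step 6: lead(18x² − 3x + 3) ÷ lead(D) = 18x² ÷ −2x = −9x. Subtract (−9x)·D = 18x² − 9x. Remainder: 6x + 3.
Step 7: lead(6x + 3) ÷ lead(D) = 6x ÷ −2x = −3. Subtract (−3)·D = 6x − 3. Remainder: 6.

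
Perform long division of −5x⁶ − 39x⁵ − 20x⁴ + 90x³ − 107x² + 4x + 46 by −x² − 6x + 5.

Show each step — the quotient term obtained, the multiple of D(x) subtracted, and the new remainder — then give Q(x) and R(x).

Step 1: lead(−5x⁶ − 39x⁵ − 20x⁴ + 90x³ − 107x² + 4x + 46) ÷ lead(D) = −5x⁶ ÷ −x² = 5x⁴. Subtract (5x⁴)·D = −5x⁶ − 30x⁵ + 25x⁴. Remainder: −9x⁵ − 45x⁴ + 90x³ − 107x² + 4x + 46.
Step 2: lead(−9x⁵ − 45x⁴ + 90x³ − 107x² + 4x + 46) ÷ lead(D) = −9x⁵ ÷ −x² = 9x³. Subtract (9x³)·D = −9x⁵ − 54x⁴ + 45x³. Remainder: 9x⁴ + 45x³ − 107x² + 4x + 46.
Step 3: lead(9x⁴ + 45x³ − 107x² + 4x + 46) ÷ lead(D) = 9x⁴ ÷ −x² = −9x². Subtract (−9x²)·D = 9x⁴ + 54x³ − 45x². Remainder: −9x³ − 62x² + 4x + 46.
Step 4: lead(−9x³ − 62x² + 4x + 46) ÷ lead(D) = −9x³ ÷ −x² = 9x. Subtract (9x)·D = −9x³ − 54x² + 45x. Remainder: −8x² − 41x + 46.
Step 5: lead(−8x² − 41x + 46) ÷ lead(D) = −8x² ÷ −x² = 8. Subtract (8)·D = −8x² − 48x + 40. Remainder: 7x + 6.

Q(x) = 5x⁴ + 9x³ − 9x² + 9x + 8; R(x) = 7x + 6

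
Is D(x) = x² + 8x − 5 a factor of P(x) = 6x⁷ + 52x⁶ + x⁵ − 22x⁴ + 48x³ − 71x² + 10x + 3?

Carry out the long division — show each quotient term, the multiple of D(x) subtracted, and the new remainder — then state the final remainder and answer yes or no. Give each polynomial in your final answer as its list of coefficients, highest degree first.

Step 1: lead(6x⁷ + 52x⁶ + x⁵ − 22x⁴ + 48x³ − 71x² + 10x + 3) ÷ lead(D) = 6x⁷ ÷ x² = 6x⁵. Subtract (6x⁵)·D = 6x⁷ + 48x⁶ − 30x⁵. Remainder: 4x⁶ + 31x⁵ − 22x⁴ + 48x³ − 71x² + 10x + 3.
Step 2: lead(4x⁶ + 31x⁵ − 22x⁴ + 48x³ − 71x² + 10x + 3) ÷ lead(D) = 4x⁶ ÷ x² = 4x⁴. Subtract (4x⁴)·D = 4x⁶ + 32x⁵ − 20x⁴. Remainder: −x⁵ − 2x⁴ + 48x³ − 71x² + 10x + 3.
Step 3: lead(−x⁵ − 2x⁴ + 48x³ − 71x² + 10x + 3) ÷ lead(D) = −x⁵ ÷ x² = −x³. Subtract (−x³)·D = −x⁵ − 8x⁴ + 5x³. Remainder: 6x⁴ + 43x³ − 71x² + 10x + 3.
Step 4: lead(6x⁴ + 43x³ − 71x² + 10x + 3) ÷ lead(D) = 6x⁴ ÷ x² = 6x². Subtract (6x²)·D = 6x⁴ + 48x³ − 30x². Remainder: −5x³ − 41x² + 10x + 3.
Step 5: lead(−5x³ − 41x² + 10x + 3) ÷ lead(D) = −5x³ ÷ x² = −5x. Subtract (−5x)·D = −5x³ − 40x² + 25x. Remainder: −x² − 15x + 3.
Step 6: lead(−x² − 15x + 3) ÷ lead(D) = −x² ÷ x² = −1. Subtract (−1)·D = −x² − 8x + 5. Remainder: −7x − 2.

R = [-7, -2], so D(x) is not a factor of P(x). no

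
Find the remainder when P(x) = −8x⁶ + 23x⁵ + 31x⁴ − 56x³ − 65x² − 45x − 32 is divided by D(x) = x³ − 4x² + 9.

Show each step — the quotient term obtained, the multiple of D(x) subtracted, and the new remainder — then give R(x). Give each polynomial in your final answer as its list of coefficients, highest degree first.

Step 1: lead(−8x⁶ + 23x⁵ + 31x⁴ − 56x³ − 65x² − 45x − 32) ÷ lead(D) = −8x⁶ ÷ x³ = −8x³. Subtract (−8x³)·D = −8x⁶ + 32x⁵ − 72x³. Remainder: −9x⁵ + 31x⁴ + 16x³ − 65x² − 45x − 32.
Step 2: lead(−9x⁵ + 31x⁴ + 16x³ − 65x² − 45x − 32) ÷ lead(D) = −9x⁵ ÷ x³ = −9x². Subtract (−9x²)·D = −9x⁵ + 36x⁴ − 81x². Remainder: −5x⁴ + 16x³ + 16x² − 45x − 32.
Step 3: lead(−5x⁴ + 16x³ + 16x² − 45x − 32) ÷ lead(D) = −5x⁴ ÷ x³ = −5x. Subtract (−5x)·D = −5x⁴ + 20x³ − 45x. Remainder: −4x³ + 16x² − 32.
Step 4: lead(−4x³ + 16x² − 32) ÷ lead(D) = −4x³ ÷ x³ = −4. Subtract (−4)·D = −4x³ + 16x² − 36. Remainder: 4.

R = [4]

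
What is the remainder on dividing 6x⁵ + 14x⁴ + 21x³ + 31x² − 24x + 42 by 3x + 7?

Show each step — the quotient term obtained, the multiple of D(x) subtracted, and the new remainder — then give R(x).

R(x) = 0

Step 1: lead(6x⁵ + 14x⁴ + 21x³ + 31x² − 24x + 42) ÷ lead(D) = 6x⁵ ÷ 3x = 2x⁴. Subtract (2x⁴)·D = 6x⁵ + 14x⁴. Remainder: 21x³ + 31x² − 24x + 42.
Step 2: lead(21x³ + 31x² − 24x + 42) ÷ lead(D) = 21x³ ÷ 3x = 7x². Subtract (7x²)·D = 21x³ + 49x². Remainder: −18x² − 24x + 42.
Step 3: lead(−18x² − 24x + 42) ÷ lead(D) = −18x² ÷ 3x = −6x. Subtract (−6x)·D = −18x² − 42x. Remainder: 18x + 42.
Step 4: lead(18x + 42) ÷ lead(D) = 18x ÷ 3x = 6. Subtract (6)·D = 18x + 42. Remainder: 0.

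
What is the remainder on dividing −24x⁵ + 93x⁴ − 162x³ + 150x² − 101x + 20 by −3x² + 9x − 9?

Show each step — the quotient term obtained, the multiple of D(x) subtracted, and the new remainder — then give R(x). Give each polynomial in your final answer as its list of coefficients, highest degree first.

Step 1: lead(−24x⁵ + 93x⁴ − 162x³ + 150x² − 101x + 20) ÷ lead(D) = −24x⁵ ÷ −3x² = 8x³. Subtract (8x³)·D = −24x⁵ + 72x⁴ − 72x³. Remainder: 21x⁴ − 90x³ + 150x² − 101x + 20.
Step 2: lead(21x⁴ − 90x³ + 150x² − 101x + 20) ÷ lead(D) = 21x⁴ ÷ −3x² = −7x². Subtract (−7x²)·D = 21x⁴ − 63x³ + 63x². Remainder: −27x³ + 87x² − 101x + 20.
Step 3: lead(−27x³ + 87x² − 101x + 20) ÷ lead(D) = −27x³ ÷ −3x² = 9x. Subtract (9x)·D = −27x³ + 81x² − 81x. Remainder: 6x² − 20x + 20.
Step 4: lead(6x² − 20x + 20) ÷ lead(D) = 6x² ÷ −3x² = −2. Subtract (−2)·D = 6x² − 18x + 18. Remainder: −2x + 2.

R = [-2, 2]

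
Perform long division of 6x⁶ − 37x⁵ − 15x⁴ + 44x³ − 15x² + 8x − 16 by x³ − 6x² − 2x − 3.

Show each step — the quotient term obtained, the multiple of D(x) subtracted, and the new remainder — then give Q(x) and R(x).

Q(x) = 6x³ − x² − 9x + 6; R(x) = −7x + 2

Step 1: lead(6x⁶ − 37x⁵ − 15x⁴ + 44x³ − 15x² + 8x − 16) ÷ lead(D) = 6x⁶ ÷ x³ = 6x³. Subtract (6x³)·D = 6x⁶ − 36x⁵ − 12x⁴ − 18x³. Remainder: −x⁵ − 3x⁴ + 62x³ − 15x² + 8x − 16.
Step 2: lead(−x⁵ − 3x⁴ + 62x³ − 15x² + 8x − 16) ÷ lead(D) = −x⁵ ÷ x³ = −x². Subtract (−x²)·D = −x⁵ + 6x⁴ + 2x³ + 3x². Remainder: −9x⁴ + 60x³ − 18x² + 8x − 16.
Step 3: lead(−9x⁴ + 60x³ − 18x² + 8x − 16) ÷ lead(D) = −9x⁴ ÷ x³ = −9x. Subtract (−9x)·D = −9x⁴ + 54x³ + 18x² + 27x. Remainder: 6x³ − 36x² − 19x − 16.
Step 4: lead(6x³ − 36x² − 19x − 16) ÷ lead(D) = 6x³ ÷ x³ = 6. Subtract (6)·D = 6x³ − 36x² − 12x − 18. Remainder: −7x + 2.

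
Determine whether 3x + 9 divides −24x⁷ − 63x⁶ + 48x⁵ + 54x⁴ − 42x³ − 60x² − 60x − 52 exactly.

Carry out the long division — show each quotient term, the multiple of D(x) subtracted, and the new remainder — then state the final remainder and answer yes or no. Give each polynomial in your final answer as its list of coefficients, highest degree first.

Step 1: lead(−24x⁷ − 63x⁶ + 48x⁵ + 54x⁴ − 42x³ − 60x² − 60x − 52) ÷ lead(D) = −24x⁷ ÷ 3x = −8x⁶. Subtract (−8x⁶)·D = −24x⁷ − 72x⁶. Remainder: 9x⁶ + 48x⁵ + 54x⁴ − 42x³ − 60x² − 60x − 52.
Step 2: lead(9x⁶ + 48x⁵ + 54x⁴ − 42x³ − 60x² − 60x − 52) ÷ lead(D) = 9x⁶ ÷ 3x = 3x⁵. Subtract (3x⁵)·D = 9x⁶ + 27x⁵. Remainder: 21x⁵ + 54x⁴ − 42x³ − 60x² − 60x − 52.
Step 3: lead(21x⁵ + 54x⁴ − 42x³ − 60x² − 60x − 52) ÷ lead(D) = 21x⁵ ÷ 3x = 7x⁴. Subtract (7x⁴)·D = 21x⁵ + 63x⁴. Remainder: −9x⁴ − 42x³ − 60x² − 60x − 52.
Step 4: lead(−9x⁴ − 42x³ − 60x² − 60x − 52) ÷ lead(D) = −9x⁴ ÷ 3x = −3x³. Subtract (−3x³)·D = −9x⁴ − 27x³. Remainder: −15x³ − 60x² − 60x − 52.
Step 5: lead(−15x³ − 60x² − 60x − 52) ÷ lead(D) = −15x³ ÷ 3x = −5x². Subtract (−5x²)·D = −15x³ − 45x². Remainder: −15x² − 60x − 52.
Step 6: lead(−15x² − 60x − 52) ÷ lead(D) = −15x² ÷ 3x = −5x. Subtract (−5x)·D = −15x² − 45x. Remainder: −15x − 52.
Step 7: lead(−15x − 52) ÷ lead(D) = −15x ÷ 3x = −5. Subtract (−5)·D = −15x − 45. Remainder: −7.

R = [-7], so D(x) is not a factor of P(x). no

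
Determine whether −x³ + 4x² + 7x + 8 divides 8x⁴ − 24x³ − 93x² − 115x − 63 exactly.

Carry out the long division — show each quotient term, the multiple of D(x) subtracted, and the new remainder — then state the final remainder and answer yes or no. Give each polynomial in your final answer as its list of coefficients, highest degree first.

Step 1: lead(8x⁴ − 24x³ − 93x² − 115x − 63) ÷ lead(D) = 8x⁴ ÷ −x³ = −8x. Subtract (−8x)·D = 8x⁴ − 32x³ − 56x² − 64x. Remainder: 8x³ − 37x² − 51x − 63.
Step 2: lead(8x³ − 37x² − 51x − 63) ÷ lead(D) = 8x³ ÷ −x³ = −8. Subtract (−8)·D = 8x³ − 32x² − 56x − 64. Remainder: −5x² + 5x + 1.

R = [-5, 5, 1], so D(x) is not a factor of P(x). no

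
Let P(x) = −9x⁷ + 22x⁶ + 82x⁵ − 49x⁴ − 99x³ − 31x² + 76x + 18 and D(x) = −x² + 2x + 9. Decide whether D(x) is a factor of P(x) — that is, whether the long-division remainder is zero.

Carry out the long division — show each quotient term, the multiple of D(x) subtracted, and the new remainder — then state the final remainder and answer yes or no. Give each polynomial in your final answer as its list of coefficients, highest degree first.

Step 1: lead(−9x⁷ + 22x⁶ + 82x⁵ − 49x⁴ − 99x³ − 31x² + 76x + 18) ÷ lead(D) = −9x⁷ ÷ −x² = 9x⁵. Subtract (9x⁵)·D = −9x⁷ + 18x⁶ + 81x⁵. Remainder: 4x⁶ + x⁵ − 49x⁴ − 99x³ − 31x² + 76x + 18.
Step 2: lead(4x⁶ + x⁵ − 49x⁴ − 99x³ − 31x² + 76x + 18) ÷ lead(D) = 4x⁶ ÷ −x² = −4x⁴. Subtract (−4x⁴)·D = 4x⁶ − 8x⁵ − 36x⁴. Remainder: 9x⁵ − 13x⁴ − 99x³ − 31x² + 76x + 18.
Step 3: lead(9x⁵ − 13x⁴ − 99x³ − 31x² + 76x + 18) ÷ lead(D) = 9x⁵ ÷ −x² = −9x³. Subtract (−9x³)·D = 9x⁵ − 18x⁴ − 81x³. Remainder: 5x⁴ − 18x³ − 31x² + 76x + 18.
Step 4: lead(5x⁴ − 18x³ − 31x² + 76x + 18) ÷ lead(D) = 5x⁴ ÷ −x² = −5x². Subtract (−5x²)·D = 5x⁴ − 10x³ − 45x². Remainder: −8x³ + 14x² + 76x + 18.
Step 5: lead(−8x³ + 14x² + 76x + 18) ÷ lead(D) = −8x³ ÷ −x² = 8x. Subtract (8x)·D = −8x³ + 16x² + 72x. Remainder: −2x² + 4x + 18.
Step 6: lead(−2x² + 4x + 18) ÷ lead(D) = −2x² ÷ −x² = 2. Subtract (2)·D = −2x² + 4x + 18. Remainder: 0.

R = [0], so D(x) is a factor of P(x). yes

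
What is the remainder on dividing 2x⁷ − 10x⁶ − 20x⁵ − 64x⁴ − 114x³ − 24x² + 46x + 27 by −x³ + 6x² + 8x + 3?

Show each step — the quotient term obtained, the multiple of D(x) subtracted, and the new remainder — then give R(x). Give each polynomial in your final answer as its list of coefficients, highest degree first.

R = [3]

Step 1: lead(2x⁷ − 10x⁶ − 20x⁵ − 64x⁴ − 114x³ − 24x² + 46x + 27) ÷ lead(D) = 2x⁷ ÷ −x³ = −2x⁴. Subtract (−2x⁴)·D = 2x⁷ − 12x⁶ − 16x⁵ − 6x⁴. Remainder: 2x⁶ − 4x⁵ − 58x⁴ − 114x³ − 24x² + 46x + 27.
Step 2: lead(2x⁶ − 4x⁵ − 58x⁴ − 114x³ − 24x² + 46x + 27) ÷ lead(D) = 2x⁶ ÷ −x³ = −2x³. Subtract (−2x³)·D = 2x⁶ − 12x⁵ − 16x⁴ − 6x³. Remainder: 8x⁵ − 42x⁴ − 108x³ − 24x² + 46x + 27.
Step 3: lead(8x⁵ − 42x⁴ − 108x³ − 24x² + 46x + 27) ÷ lead(D) = 8x⁵ ÷ −x³ = −8x². Subtract (−8x²)·D = 8x⁵ − 48x⁴ − 64x³ − 24x². Remainder: 6x⁴ − 44x³ + 46x + 27.
Step 4: lead(6x⁴ − 44x³ + 46x + 27) ÷ lead(D) = 6x⁴ ÷ −x³ = −6x. Subtract (−6x)·D = 6x⁴ − 36x³ − 48x² − 18x. Remainder: −8x³ + 48x² + 64x + 27.
Step 5: lead(−8x³ + 48x² + 64x + 27) ÷ lead(D) = −8x³ ÷ −x³ = 8. Subtract (8)·D = −8x³ + 48x² + 64x + 24. Remainder: 3.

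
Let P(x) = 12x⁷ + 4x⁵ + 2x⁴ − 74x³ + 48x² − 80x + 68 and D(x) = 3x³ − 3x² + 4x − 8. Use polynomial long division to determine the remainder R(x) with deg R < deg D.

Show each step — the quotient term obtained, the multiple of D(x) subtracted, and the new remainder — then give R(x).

R(x) = 4

Step 1: lead(12x⁷ + 4x⁵ + 2x⁴ − 74x³ + 48x² − 80x + 68) ÷ lead(D) = 12x⁷ ÷ 3x³ = 4x⁴. Subtract (4x⁴)·D = 12x⁷ − 12x⁶ + 16x⁵ − 32x⁴. Remainder: 12x⁶ − 12x⁵ + 34x⁴ − 74x³ + 48x² − 80x + 68.
Step 2: lead(12x⁶ − 12x⁵ + 34x⁴ − 74x³ + 48x² − 80x + 68) ÷ lead(D) = 12x⁶ ÷ 3x³ = 4x³. Subtract (4x³)·D = 12x⁶ − 12x⁵ + 16x⁴ − 32x³. Remainder: 18x⁴ − 42x³ + 48x² − 80x + 68.
Step 3: lead(18x⁴ − 42x³ + 48x² − 80x + 68) ÷ lead(D) = 18x⁴ ÷ 3x³ = 6x. Subtract (6x)·D = 18x⁴ − 18x³ + 24x² − 48x. Remainder: −24x³ + 24x² − 32x + 68.
Step 4: lead(−24x³ + 24x² − 32x + 68) ÷ lead(D) = −24x³ ÷ 3x³ = −8. Subtract (−8)·D = −24x³ + 24x² − 32x + 64. Remainder: 4.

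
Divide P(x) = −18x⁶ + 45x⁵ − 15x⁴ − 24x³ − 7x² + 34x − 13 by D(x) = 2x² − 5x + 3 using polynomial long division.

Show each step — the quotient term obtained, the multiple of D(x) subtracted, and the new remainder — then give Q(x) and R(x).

Step 1: lead(−18x⁶ + 45x⁵ − 15x⁴ − 24x³ − 7x² + 34x − 13) ÷ lead(D) = −18x⁶ ÷ 2x² = −9x⁴. Subtract (−9x⁴)·D = −18x⁶ + 45x⁵ − 27x⁴. Remainder: 12x⁴ − 24x³ − 7x² + 34x − 13.
Step 2: lead(12x⁴ − 24x³ − 7x² + 34x − 13) ÷ lead(D) = 12x⁴ ÷ 2x² = 6x². Subtract (6x²)·D = 12x⁴ − 30x³ + 18x². Remainder: 6x³ − 25x² + 34x − 13.
Step 3: lead(6x³ − 25x² + 34x − 13) ÷ lead(D) = 6x³ ÷ 2x² = 3x. Subtract (3x)·D = 6x³ − 15x² + 9x. Remainder: −10x² + 25x − 13.
Step 4: lead(−10x² + 25x − 13) ÷ lead(D) = −10x² ÷ 2x² = −5. Subtract (−5)·D = −10x² + 25x − 15. Remainder: 2.

Q(x) = −9x⁴ + 6x² + 3x − 5; R(x) = 2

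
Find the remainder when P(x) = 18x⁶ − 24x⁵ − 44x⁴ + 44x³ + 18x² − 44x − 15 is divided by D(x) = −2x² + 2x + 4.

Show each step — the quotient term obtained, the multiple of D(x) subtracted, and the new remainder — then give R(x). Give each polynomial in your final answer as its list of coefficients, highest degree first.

Step 1: lead(18x⁶ − 24x⁵ − 44x⁴ + 44x³ + 18x² − 44x − 15) ÷ lead(D) = 18x⁶ ÷ −2x² = −9x⁴. Subtract (−9x⁴)·D = 18x⁶ − 18x⁵ − 36x⁴. Remainder: −6x⁵ − 8x⁴ + 44x³ + 18x² − 44x − 15.
Step 2: lead(−6x⁵ − 8x⁴ + 44x³ + 18x² − 44x − 15) ÷ lead(D) = −6x⁵ ÷ −2x² = 3x³. Subtract (3x³)·D = −6x⁵ + 6x⁴ + 12x³. Remainder: −14x⁴ + 32x³ + 18x² − 44x − 15.
Step 3: lead(−14x⁴ + 32x³ + 18x² − 44x − 15) ÷ lead(D) = −14x⁴ ÷ −2x² = 7x². Subtract (7x²)·D = −14x⁴ + 14x³ + 28x². Remainder: 18x³ − 10x² − 44x − 15.
Step 4: lead(18x³ − 10x² − 44x − 15) ÷ lead(D) = 18x³ ÷ −2x² = −9x. Subtract (−9x)·D = 18x³ − 18x² − 36x. Remainder: 8x² − 8x − 15.
Step 5: lead(8x² − 8x − 15) ÷ lead(D) = 8x² ÷ −2x² = −4. Subtract (−4)·D = 8x² − 8x − 16. Remainder: 1.

R = [1]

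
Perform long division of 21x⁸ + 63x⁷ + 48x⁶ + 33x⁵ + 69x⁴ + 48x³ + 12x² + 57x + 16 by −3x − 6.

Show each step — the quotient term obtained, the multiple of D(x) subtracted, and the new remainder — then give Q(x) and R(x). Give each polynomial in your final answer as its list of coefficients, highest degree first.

Step 1: lead(21x⁸ + 63x⁷ + 48x⁶ + 33x⁵ + 69x⁴ + 48x³ + 12x² + 57x + 16) ÷ lead(D) = 21x⁸ ÷ −3x = −7x⁷. Subtract (−7x⁷)·D = 21x⁸ + 42x⁷. Remainder: 21x⁷ + 48x⁶ + 33x⁵ + 69x⁴ + 48x³ + 12x² + 57x + 16.
Step 2: lead(21x⁷ + 48x⁶ + 33x⁵ + 69x⁴ + 48x³ + 12x² + 57x + 16) ÷ lead(D) = 21x⁷ ÷ −3x = −7x⁶. Subtract (−7x⁶)·D = 21x⁷ + 42x⁶. Remainder: 6x⁶ + 33x⁵ + 69x⁴ + 48x³ + 12x² + 57x + 16.
Step 3: lead(6x⁶ + 33x⁵ + 69x⁴ + 48x³ + 12x² + 57x + 16) ÷ lead(D) = 6x⁶ ÷ −3x = −2x⁵. Subtract (−2x⁵)·D = 6x⁶ + 12x⁵. Remainder: 21x⁵ + 69x⁴ + 48x³ + 12x² + 57x + 16.
Step 4: lead(21x⁵ + 69x⁴ + 48x³ + 12x² + 57x + 16) ÷ lead(D) = 21x⁵ ÷ −3x = −7x⁴. Subtract (−7x⁴)·D = 21x⁵ + 42x⁴. Remainder: 27x⁴ + 48x³ + 12x² + 57x + 16.
Step 5: lead(27x⁴ + 48x³ + 12x² + 57x + 16) ÷ lead(D) = 27x⁴ ÷ −3x = −9x³. Subtract (−9x³)·D = 27x⁴ + 54x³. Remainder: −6x³ + 12x² + 57x + 16.
Step 6: lead(−6x³ + 12x² + 57x + 16) ÷ lead(D) = −6x³ ÷ −3x = 2x². Subtract (2x²)·D = −6x³ − 12x². Remainder: 24x² + 57x + 16.
Step 7: lead(24x² + 57x + 16) ÷ lead(D) = 24x² ÷ −3x = −8x. Subtract (−8x)·D = 24x² + 48x. Remainder: 9x + 16.
Step 8: lead(9x + 16) ÷ lead(D) = 9x ÷ −3x = −3. Subtract (−3)·D = 9x + 18. Remainder: −2.

Q = [-7, -7, -2, -7, -9, 2, -8, -3]; R = [-2]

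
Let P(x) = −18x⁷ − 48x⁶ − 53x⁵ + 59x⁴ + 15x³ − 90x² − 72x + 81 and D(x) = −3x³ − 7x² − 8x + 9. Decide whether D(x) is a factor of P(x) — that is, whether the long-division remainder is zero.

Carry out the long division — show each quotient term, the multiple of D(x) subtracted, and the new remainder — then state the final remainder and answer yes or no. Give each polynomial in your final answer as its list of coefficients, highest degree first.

R = [0], so D(x) is a factor of P(x). yes

Step 1: lead(−18x⁷ − 48x⁶ − 53x⁵ + 59x⁴ + 15x³ − 90x² − 72x + 81) ÷ lead(D) = −18x⁷ ÷ −3x³ = 6x⁴. Subtract (6x⁴)·D = −18x⁷ − 42x⁶ − 48x⁵ + 54x⁴. Remainder: −6x⁶ − 5x⁵ + 5x⁴ + 15x³ − 90x² − 72x + 81.
Step 2: lead(−6x⁶ − 5x⁵ + 5x⁴ + 15x³ − 90x² − 72x + 81) ÷ lead(D) = −6x⁶ ÷ −3x³ = 2x³. Subtract (2x³)·D = −6x⁶ − 14x⁵ − 16x⁴ + 18x³. Remainder: 9x⁵ + 21x⁴ − 3x³ − 90x² − 72x + 81.
Step 3: lead(9x⁵ + 21x⁴ − 3x³ − 90x² − 72x + 81) ÷ lead(D) = 9x⁵ ÷ −3x³ = −3x². Subtract (−3x²)·D = 9x⁵ + 21x⁴ + 24x³ − 27x². Remainder: −27x³ − 63x² − 72x + 81.
Step 4: lead(−27x³ − 63x² − 72x + 81) ÷ lead(D) = −27x³ ÷ −3x³ = 9. Subtract (9)·D = −27x³ − 63x² − 72x + 81. Remainder: 0.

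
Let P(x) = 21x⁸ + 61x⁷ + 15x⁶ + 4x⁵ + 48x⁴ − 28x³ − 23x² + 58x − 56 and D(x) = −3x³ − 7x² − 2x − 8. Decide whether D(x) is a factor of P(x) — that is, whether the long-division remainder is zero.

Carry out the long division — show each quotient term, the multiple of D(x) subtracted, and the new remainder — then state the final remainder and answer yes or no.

R(x) = 0, so D(x) is a factor of P(x). yes

Step 1: lead(21x⁸ + 61x⁷ + 15x⁶ + 4x⁵ + 48x⁴ − 28x³ − 23x² + 58x − 56) ÷ lead(D) = 21x⁸ ÷ −3x³ = −7x⁵. Subtract (−7x⁵)·D = 21x⁸ + 49x⁷ + 14x⁶ + 56x⁵. Remainder: 12x⁷ + x⁶ − 52x⁵ + 48x⁴ − 28x³ − 23x² + 58x − 56.
Step 2: lead(12x⁷ + x⁶ − 52x⁵ + 48x⁴ − 28x³ − 23x² + 58x − 56) ÷ lead(D) = 12x⁷ ÷ −3x³ = −4x⁴. Subtract (−4x⁴)·D = 12x⁷ + 28x⁶ + 8x⁵ + 32x⁴. Remainder: −27x⁶ − 60x⁵ + 16x⁴ − 28x³ − 23x² + 58x − 56.
Step 3: lead(−27x⁶ − 60x⁵ + 16x⁴ − 28x³ − 23x² + 58x − 56) ÷ lead(D) = −27x⁶ ÷ −3x³ = 9x³. Subtract (9x³)·D = −27x⁶ − 63x⁵ − 18x⁴ − 72x³. Remainder: 3x⁵ + 34x⁴ + 44x³ − 23x² + 58x − 56.
Step 4: lead(3x⁵ + 34x⁴ + 44x³ − 23x² + 58x − 56) ÷ lead(D) = 3x⁵ ÷ −3x³ = −x². Subtract (−x²)·D = 3x⁵ + 7x⁴ + 2x³ + 8x². Remainder: 27x⁴ + 42x³ − 31x² + 58x − 56.
Step 5: lead(27x⁴ + 42x³ − 31x² + 58x − 56) ÷ lead(D) = 27x⁴ ÷ −3x³ = −9x. Subtract (−9x)·D = 27x⁴ + 63x³ + 18x² + 72x. Remainder: −21x³ − 49x² − 14x − 56.
Step 6: lead(−21x³ − 49x² − 14x − 56) ÷ lead(D) = −21x³ ÷ −3x³ = 7. Subtract (7)·D = −21x³ − 49x² − 14x − 56. Remainder: 0.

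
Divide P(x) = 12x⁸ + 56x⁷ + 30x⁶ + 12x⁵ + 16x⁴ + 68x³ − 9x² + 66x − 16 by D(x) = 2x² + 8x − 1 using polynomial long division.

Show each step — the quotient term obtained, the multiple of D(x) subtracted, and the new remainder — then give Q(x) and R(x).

Step 1: lead(12x⁸ + 56x⁷ + 30x⁶ + 12x⁵ + 16x⁴ + 68x³ − 9x² + 66x − 16) ÷ lead(D) = 12x⁸ ÷ 2x² = 6x⁶. Subtract (6x⁶)·D = 12x⁸ + 48x⁷ − 6x⁶. Remainder: 8x⁷ + 36x⁶ + 12x⁵ + 16x⁴ + 68x³ − 9x² + 66x − 16.
Step 2: lead(8x⁷ + 36x⁶ + 12x⁵ + 16x⁴ + 68x³ − 9x² + 66x − 16) ÷ lead(D) = 8x⁷ ÷ 2x² = 4x⁵. Subtract (4x⁵)·D = 8x⁷ + 32x⁶ − 4x⁵. Remainder: 4x⁶ + 16x⁵ + 16x⁴ + 68x³ − 9x² + 66x − 16.
Step 3: lead(4x⁶ + 16x⁵ + 16x⁴ + 68x³ − 9x² + 66x − 16) ÷ lead(D) = 4x⁶ ÷ 2x² = 2x⁴. Subtract (2x⁴)·D = 4x⁶ + 16x⁵ − 2x⁴. Remainder: 18x⁴ + 68x³ − 9x² + 66x − 16.
Step 4: lead(18x⁴ + 68x³ − 9x² + 66x − 16) ÷ lead(D) = 18x⁴ ÷ 2x² = 9x². Subtract (9x²)·D = 18x⁴ + 72x³ − 9x². Remainder: −4x³ + 66x − 16.
Step 5: lead(−4x³ + 66x − 16) ÷ lead(D) = −4x³ ÷ 2x² = −2x. Subtract (−2x)·D = −4x³ − 16x² + 2x. Remainder: 16x² + 64x − 16.
Step 6: lead(16x² + 64x − 16) ÷ lead(D) = 16x² ÷ 2x² = 8. Subtract (8)·D = 16x² + 64x − 8. Remainder: −8.

Q(x) = 6x⁶ + 4x⁵ + 2x⁴ + 9x² − 2x + 8; R(x) = −8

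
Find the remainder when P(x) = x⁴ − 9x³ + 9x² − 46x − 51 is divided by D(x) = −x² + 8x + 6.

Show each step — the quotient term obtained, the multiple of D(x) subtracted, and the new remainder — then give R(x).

R(x) = 4x − 9

Step 1: lead(x⁴ − 9x³ + 9x² − 46x − 51) ÷ lead(D) = x⁴ ÷ −x² = −x². Subtract (−x²)·D = x⁴ − 8x³ − 6x². Remainder: −x³ + 15x² − 46x − 51.
Step 2: lead(−x³ + 15x² − 46x − 51) ÷ lead(D) = −x³ ÷ −x² = x. Subtract (x)·D = −x³ + 8x² + 6x. Remainder: 7x² − 52x − 51.
Step 3: lead(7x² − 52x − 51) ÷ lead(D) = 7x² ÷ −x² = −7. Subtract (−7)·D = 7x² − 56x − 42. Remainder: 4x − 9.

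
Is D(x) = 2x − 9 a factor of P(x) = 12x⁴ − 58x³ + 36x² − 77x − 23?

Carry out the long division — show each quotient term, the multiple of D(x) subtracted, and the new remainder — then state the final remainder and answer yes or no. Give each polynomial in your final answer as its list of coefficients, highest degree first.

R = [-5], so D(x) is not a factor of P(x). no

Step 1: lead(12x⁴ − 58x³ + 36x² − 77x − 23) ÷ lead(D) = 12x⁴ ÷ 2x = 6x³. Subtract (6x³)·D = 12x⁴ − 54x³. Remainder: −4x³ + 36x² − 77x − 23.
Step 2: lead(−4x³ + 36x² − 77x − 23) ÷ lead(D) = −4x³ ÷ 2x = −2x². Subtract (−2x²)·D = −4x³ + 18x². Remainder: 18x² − 77x − 23.
Step 3: lead(18x² − 77x − 23) ÷ lead(D) = 18x² ÷ 2x = 9x. Subtract (9x)·D = 18x² − 81x. Remainder: 4x − 23.
Step 4: lead(4x − 23) ÷ lead(D) = 4x ÷ 2x = 2. Subtract (2)·D = 4x − 18. Remainder: −5.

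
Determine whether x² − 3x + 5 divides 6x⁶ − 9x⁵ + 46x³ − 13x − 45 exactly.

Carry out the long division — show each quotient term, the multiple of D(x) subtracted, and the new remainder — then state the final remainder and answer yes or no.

Step 1: lead(6x⁶ − 9x⁵ + 46x³ − 13x − 45) ÷ lead(D) = 6x⁶ ÷ x² = 6x⁴. Subtract (6x⁴)·D = 6x⁶ − 18x⁵ + 30x⁴. Remainder: 9x⁵ − 30x⁴ + 46x³ − 13x − 45.
Step 2: lead(9x⁵ − 30x⁴ + 46x³ − 13x − 45) ÷ lead(D) = 9x⁵ ÷ x² = 9x³. Subtract (9x³)·D = 9x⁵ − 27x⁴ + 45x³. Remainder: −3x⁴ + x³ − 13x − 45.
Step 3: lead(−3x⁴ + x³ − 13x − 45) ÷ lead(D) = −3x⁴ ÷ x² = −3x². Subtract (−3x²)·D = −3x⁴ + 9x³ − 15x². Remainder: −8x³ + 15x² − 13x − 45.
Step 4: lead(−8x³ + 15x² − 13x − 45) ÷ lead(D) = −8x³ ÷ x² = −8x. Subtract (−8x)·D = −8x³ + 24x² − 40x. Remainder: −9x² + 27x − 45.
Step 5: lead(−9x² + 27x − 45) ÷ lead(D) = −9x² ÷ x² = −9. Subtract (−9)·D = −9x² + 27x − 45. Remainder: 0.

R(x) = 0, so D(x) is a factor of P(x). yes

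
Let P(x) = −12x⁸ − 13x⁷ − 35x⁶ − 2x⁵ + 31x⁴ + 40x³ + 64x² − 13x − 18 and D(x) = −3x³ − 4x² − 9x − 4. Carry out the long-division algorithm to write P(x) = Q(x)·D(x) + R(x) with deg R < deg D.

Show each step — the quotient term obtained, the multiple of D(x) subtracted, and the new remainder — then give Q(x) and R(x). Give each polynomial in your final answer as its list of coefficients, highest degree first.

Step 1: lead(−12x⁸ − 13x⁷ − 35x⁶ − 2x⁵ + 31x⁴ + 40x³ + 64x² − 13x − 18) ÷ lead(D) = −12x⁸ ÷ −3x³ = 4x⁵. Subtract (4x⁵)·D = −12x⁸ − 16x⁷ − 36x⁶ − 16x⁵. Remainder: 3x⁷ + x⁶ + 14x⁵ + 31x⁴ + 40x³ + 64x² − 13x − 18.
Step 2: lead(3x⁷ + x⁶ + 14x⁵ + 31x⁴ + 40x³ + 64x² − 13x − 18) ÷ lead(D) = 3x⁷ ÷ −3x³ = −x⁴. Subtract (−x⁴)·D = 3x⁷ + 4x⁶ + 9x⁵ + 4x⁴. Remainder: −3x⁶ + 5x⁵ + 27x⁴ + 40x³ + 64x² − 13x − 18.
Step 3: lead(−3x⁶ + 5x⁵ + 27x⁴ + 40x³ + 64x² − 13x − 18) ÷ lead(D) = −3x⁶ ÷ −3x³ = x³. Subtract (x³)·D = −3x⁶ − 4x⁵ − 9x⁴ − 4x³. Remainder: 9x⁵ + 36x⁴ + 44x³ + 64x² − 13x − 18.
Step 4: lead(9x⁵ + 36x⁴ + 44x³ + 64x² − 13x − 18) ÷ lead(D) = 9x⁵ ÷ −3x³ = −3x². Subtract (−3x²)·D = 9x⁵ + 12x⁴ + 27x³ + 12x². Remainder: 24x⁴ + 17x³ + 52x² − 13x − 18.
Step 5: lead(24x⁴ + 17x³ + 52x² − 13x − 18) ÷ lead(D) = 24x⁴ ÷ −3x³ = −8x. Subtract (−8x)·D = 24x⁴ + 32x³ + 72x² + 32x. Remainder: −15x³ − 20x² − 45x − 18.
Step 6: lead(−15x³ − 20x² − 45x − 18) ÷ lead(D) = −15x³ ÷ −3x³ = 5. Subtract (5)·D = −15x³ − 20x² − 45x − 20. Remainder: 2.

Q = [4, -1, 1, -3, -8, 5]; R = [2]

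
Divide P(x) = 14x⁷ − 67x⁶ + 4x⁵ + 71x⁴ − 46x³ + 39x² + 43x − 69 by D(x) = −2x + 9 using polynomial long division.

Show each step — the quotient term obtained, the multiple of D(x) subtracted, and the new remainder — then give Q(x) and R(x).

Step 1: lead(14x⁷ − 67x⁶ + 4x⁵ + 71x⁴ − 46x³ + 39x² + 43x − 69) ÷ lead(D) = 14x⁷ ÷ −2x = −7x⁶. Subtract (−7x⁶)·D = 14x⁷ − 63x⁶. Remainder: −4x⁶ + 4x⁵ + 71x⁴ − 46x³ + 39x² + 43x − 69.
Step 2: lead(−4x⁶ + 4x⁵ + 71x⁴ − 46x³ + 39x² + 43x − 69) ÷ lead(D) = −4x⁶ ÷ −2x = 2x⁵. Subtract (2x⁵)·D = −4x⁶ + 18x⁵. Remainder: −14x⁵ + 71x⁴ − 46x³ + 39x² + 43x − 69.
Step 3: lead(−14x⁵ + 71x⁴ − 46x³ + 39x² + 43x − 69) ÷ lead(D) = −14x⁵ ÷ −2x = 7x⁴. Subtract (7x⁴)·D = −14x⁵ + 63x⁴. Remainder: 8x⁴ − 46x³ + 39x² + 43x − 69.
Step 4: lead(8x⁴ − 46x³ + 39x² + 43x − 69) ÷ lead(D) = 8x⁴ ÷ −2x = −4x³. Subtract (−4x³)·D = 8x⁴ − 36x³. Remainder: −10x³ + 39x² + 43x − 69.
Step 5: lead(−10x³ + 39x² + 43x − 69) ÷ lead(D) = −10x³ ÷ −2x = 5x². Subtract (5x²)·D = −10x³ + 45x². Remainder: −6x² + 43x − 69.
Step 6: lead(−6x² + 43x − 69) ÷ lead(D) = −6x² ÷ −2x = 3x. Subtract (3x)·D = −6x² + 27x. Remainder: 16x − 69.
Step 7: lead(16x − 69) ÷ lead(D) = 16x ÷ −2x = −8. Subtract (−8)·D = 16x − 72. Remainder: 3.

Q(x) = −7x⁶ + 2x⁵ + 7x⁴ − 4x³ + 5x² + 3x − 8; R(x) = 3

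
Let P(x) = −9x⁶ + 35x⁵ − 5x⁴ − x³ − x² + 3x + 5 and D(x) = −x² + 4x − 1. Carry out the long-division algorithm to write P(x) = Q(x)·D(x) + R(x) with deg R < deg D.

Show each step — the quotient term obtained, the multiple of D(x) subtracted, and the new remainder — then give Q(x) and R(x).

Step 1: lead(−9x⁶ + 35x⁵ − 5x⁴ − x³ − x² + 3x + 5) ÷ lead(D) = −9x⁶ ÷ −x² = 9x⁴. Subtract (9x⁴)·D = −9x⁶ + 36x⁵ − 9x⁴. Remainder: −x⁵ + 4x⁴ − x³ − x² + 3x + 5.
Step 2: lead(−x⁵ + 4x⁴ − x³ − x² + 3x + 5) ÷ lead(D) = −x⁵ ÷ −x² = x³. Subtract (x³)·D = −x⁵ + 4x⁴ − x³. Remainder: −x² + 3x + 5.
Step 3: lead(−x² + 3x + 5) ÷ lead(D) = −x² ÷ −x² = 1. Subtract (1)·D = −x² + 4x − 1. Remainder: −x + 6.

Q(x) = 9x⁴ + x³ + 1; R(x) = −x + 6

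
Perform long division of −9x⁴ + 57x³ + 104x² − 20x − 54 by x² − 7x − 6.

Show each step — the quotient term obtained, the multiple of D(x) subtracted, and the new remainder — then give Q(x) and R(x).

Step 1: lead(−9x⁴ + 57x³ + 104x² − 20x − 54) ÷ lead(D) = −9x⁴ ÷ x² = −9x². Subtract (−9x²)·D = −9x⁴ + 63x³ + 54x². Remainder: −6x³ + 50x² − 20x − 54.
Step 2: lead(−6x³ + 50x² − 20x − 54) ÷ lead(D) = −6x³ ÷ x² = −6x. Subtract (−6x)·D = −6x³ + 42x² + 36x. Remainder: 8x² − 56x − 54.
Step 3: lead(8x² − 56x − 54) ÷ lead(D) = 8x² ÷ x² = 8. Subtract (8)·D = 8x² − 56x − 48. Remainder: −6.

Q(x) = −9x² − 6x + 8; R(x) = −6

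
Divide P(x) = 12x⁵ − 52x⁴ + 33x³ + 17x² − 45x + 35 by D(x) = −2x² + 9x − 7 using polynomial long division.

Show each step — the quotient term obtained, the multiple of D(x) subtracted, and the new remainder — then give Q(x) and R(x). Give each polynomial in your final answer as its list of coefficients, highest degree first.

Step 1: lead(12x⁵ − 52x⁴ + 33x³ + 17x² − 45x + 35) ÷ lead(D) = 12x⁵ ÷ −2x² = −6x³. Subtract (−6x³)·D = 12x⁵ − 54x⁴ + 42x³. Remainder: 2x⁴ − 9x³ + 17x² − 45x + 35.
Step 2: lead(2x⁴ − 9x³ + 17x² − 45x + 35) ÷ lead(D) = 2x⁴ ÷ −2x² = −x². Subtract (−x²)·D = 2x⁴ − 9x³ + 7x². Remainder: 10x² − 45x + 35.
Step 3: lead(10x² − 45x + 35) ÷ lead(D) = 10x² ÷ −2x² = −5. Subtract (−5)·D = 10x² − 45x + 35. Remainder: 0.

Q = [-6, -1, 0, -5]; R = [0]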